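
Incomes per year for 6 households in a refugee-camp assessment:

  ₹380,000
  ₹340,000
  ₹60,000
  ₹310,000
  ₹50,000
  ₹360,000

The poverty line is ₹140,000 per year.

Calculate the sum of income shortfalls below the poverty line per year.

Poor units: ₹50,000, ₹60,000 (q = 2 of N = 6).
Individual gaps: 140000−50000 = 90000; 140000−60000 = 80000.
Aggregate gap = ₹170,000.

₹170,000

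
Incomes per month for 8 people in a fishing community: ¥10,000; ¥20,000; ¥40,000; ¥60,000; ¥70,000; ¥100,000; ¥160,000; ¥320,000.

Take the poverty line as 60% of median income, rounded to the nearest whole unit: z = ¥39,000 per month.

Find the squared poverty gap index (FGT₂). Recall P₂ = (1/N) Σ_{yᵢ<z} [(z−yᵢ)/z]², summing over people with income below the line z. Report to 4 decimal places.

Incomes under z: ¥10,000, ¥20,000 (q = 2 of N = 8).
Relative gaps: (39000−10000)/39000 = 0.7436; (39000−20000)/39000 = 0.4872.
Squared: 0.5529; 0.2373.
Sum = 0.790270; P₂ = 0.790270 / 8 = 0.0988.

0.0988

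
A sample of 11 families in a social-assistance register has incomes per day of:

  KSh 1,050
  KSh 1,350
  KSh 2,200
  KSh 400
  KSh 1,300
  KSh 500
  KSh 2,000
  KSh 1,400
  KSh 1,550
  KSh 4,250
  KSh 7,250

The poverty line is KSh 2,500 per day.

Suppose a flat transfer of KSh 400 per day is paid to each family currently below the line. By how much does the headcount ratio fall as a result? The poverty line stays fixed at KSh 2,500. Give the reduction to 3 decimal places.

Before: below the line — KSh 400, KSh 500, KSh 1,050, KSh 1,300, KSh 1,350, KSh 1,400, KSh 1,550, KSh 2,000, KSh 2,200; headcount ratio = 0.81818.
After the KSh 400 transfer: below the line — KSh 800, KSh 900, KSh 1,450, KSh 1,700, KSh 1,750, KSh 1,800, KSh 1,950, KSh 2,400; headcount ratio = 0.72727.
Reduction = 0.81818 − 0.72727 = 0.091.

0.091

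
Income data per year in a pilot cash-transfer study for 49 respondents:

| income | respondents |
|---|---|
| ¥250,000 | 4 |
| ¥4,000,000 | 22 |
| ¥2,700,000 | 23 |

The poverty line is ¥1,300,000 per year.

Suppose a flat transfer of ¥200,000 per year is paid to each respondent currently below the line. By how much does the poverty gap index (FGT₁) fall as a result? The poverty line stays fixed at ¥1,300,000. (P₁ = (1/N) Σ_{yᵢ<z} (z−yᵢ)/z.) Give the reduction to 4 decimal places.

0.0126

Before: below the line — 4×¥250,000; poverty gap index (FGT₁) = 0.065934.
After the ¥200,000 transfer: below the line — 4×¥450,000; poverty gap index (FGT₁) = 0.053375.
Reduction = 0.065934 − 0.053375 = 0.0126.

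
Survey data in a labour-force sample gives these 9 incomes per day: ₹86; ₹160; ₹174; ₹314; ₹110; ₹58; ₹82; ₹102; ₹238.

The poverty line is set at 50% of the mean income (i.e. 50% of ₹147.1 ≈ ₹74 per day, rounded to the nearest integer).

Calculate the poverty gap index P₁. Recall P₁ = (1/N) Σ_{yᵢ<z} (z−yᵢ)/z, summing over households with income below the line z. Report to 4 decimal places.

0.0240

Poor units: ₹58 (q = 1 of N = 9).
Relative gaps: (74−58)/74 = 0.2162.
Σ = 0.216216. Dividing by the full population N = 9 gives P₁ = 0.0240.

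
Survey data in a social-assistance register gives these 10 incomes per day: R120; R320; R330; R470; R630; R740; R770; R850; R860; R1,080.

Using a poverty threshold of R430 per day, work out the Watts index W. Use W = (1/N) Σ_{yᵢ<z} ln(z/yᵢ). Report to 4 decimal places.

0.1836

Below the line: R120, R320, R330 (q = 3 of N = 10).
ln(z/y) terms: ln(430/120) = 1.2763; ln(430/320) = 0.2955; ln(430/330) = 0.2647.
W = 1.836450 / 10 = 0.1836.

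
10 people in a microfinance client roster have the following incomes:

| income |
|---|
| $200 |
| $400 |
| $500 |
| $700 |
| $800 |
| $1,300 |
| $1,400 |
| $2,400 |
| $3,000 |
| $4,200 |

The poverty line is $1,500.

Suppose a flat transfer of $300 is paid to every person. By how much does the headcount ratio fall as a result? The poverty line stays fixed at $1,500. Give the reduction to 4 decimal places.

0.2000

Before: below the line — $200, $400, $500, $700, $800, $1,300, $1,400; headcount ratio = 0.700000.
After the $300 transfer: below the line — $500, $700, $800, $1,000, $1,100; headcount ratio = 0.500000.
Reduction = 0.700000 − 0.500000 = 0.2000.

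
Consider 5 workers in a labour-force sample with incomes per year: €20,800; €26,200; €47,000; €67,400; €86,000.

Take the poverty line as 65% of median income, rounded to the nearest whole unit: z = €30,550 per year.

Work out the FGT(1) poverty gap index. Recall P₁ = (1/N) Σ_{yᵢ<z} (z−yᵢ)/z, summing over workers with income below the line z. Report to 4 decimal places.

Below the line: €20,800, €26,200 (q = 2 of N = 5).
Normalized shortfalls: (30550−20800)/30550 = 0.3191; (30550−26200)/30550 = 0.1424.
Sum of shortfalls = 0.461538; P₁ averages over all N: 0.461538 / 5 = 0.0923.

0.0923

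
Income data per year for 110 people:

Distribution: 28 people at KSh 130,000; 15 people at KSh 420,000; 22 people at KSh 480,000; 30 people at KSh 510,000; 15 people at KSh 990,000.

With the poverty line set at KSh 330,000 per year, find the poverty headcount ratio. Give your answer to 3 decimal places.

0.255

28 of the 110 people have income below KSh 330,000.
H = 28/110 = 0.255.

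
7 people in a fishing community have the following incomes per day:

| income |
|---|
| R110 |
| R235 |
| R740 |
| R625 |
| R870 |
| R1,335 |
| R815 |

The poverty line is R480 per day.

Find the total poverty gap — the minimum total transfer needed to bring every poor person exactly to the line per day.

Incomes under z: R110, R235 (q = 2 of N = 7).
Individual gaps: 480−110 = 370; 480−235 = 245.
Aggregate gap = R615.

R615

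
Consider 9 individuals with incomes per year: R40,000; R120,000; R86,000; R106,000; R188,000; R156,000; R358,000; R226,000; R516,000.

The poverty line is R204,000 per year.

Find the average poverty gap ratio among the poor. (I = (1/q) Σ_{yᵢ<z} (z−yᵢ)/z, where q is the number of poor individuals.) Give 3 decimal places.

0.431

Incomes under z: R40,000, R86,000, R106,000, R120,000, R156,000, R188,000 (q = 6 of N = 9).
Relative gaps: 0.8039, 0.5784, 0.4804, 0.4118, 0.2353, 0.0784; sum = 2.588235.
The income-gap ratio divides by q (the poor only): 2.588235 / 6 = 0.431.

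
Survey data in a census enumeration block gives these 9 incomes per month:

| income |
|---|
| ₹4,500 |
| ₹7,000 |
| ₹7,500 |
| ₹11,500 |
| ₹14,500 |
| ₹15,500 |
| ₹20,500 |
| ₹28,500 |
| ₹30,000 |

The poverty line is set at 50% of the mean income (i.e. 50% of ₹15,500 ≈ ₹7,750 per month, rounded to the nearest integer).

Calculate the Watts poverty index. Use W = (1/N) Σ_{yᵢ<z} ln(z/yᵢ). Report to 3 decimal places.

0.075

Below the line: ₹4,500, ₹7,000, ₹7,500 (q = 3 of N = 9).
ln(z/y) terms: ln(7750/4500) = 0.5436; ln(7750/7000) = 0.1018; ln(7750/7500) = 0.0328.
W = 0.678188 / 9 = 0.075.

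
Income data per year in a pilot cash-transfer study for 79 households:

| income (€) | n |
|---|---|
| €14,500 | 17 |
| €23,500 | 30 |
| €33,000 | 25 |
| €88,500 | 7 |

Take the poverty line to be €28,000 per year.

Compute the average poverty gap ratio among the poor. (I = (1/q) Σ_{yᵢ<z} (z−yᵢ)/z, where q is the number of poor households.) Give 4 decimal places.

0.2770

Below the line: 17×€14,500, 30×€23,500 (q = 47 of N = 79).
Relative gaps: 0.4821 (×17), 0.1607 (×30); sum = 13.017857.
I averages over the q = 47 poor units only: 13.017857 / 47 = 0.2770.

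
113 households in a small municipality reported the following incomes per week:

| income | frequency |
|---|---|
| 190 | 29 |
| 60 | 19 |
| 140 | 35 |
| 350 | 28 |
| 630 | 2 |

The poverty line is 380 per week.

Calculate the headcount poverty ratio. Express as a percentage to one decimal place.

98.2%

111 of the 113 households have income below 380.
H = 111/113 = 98.2%.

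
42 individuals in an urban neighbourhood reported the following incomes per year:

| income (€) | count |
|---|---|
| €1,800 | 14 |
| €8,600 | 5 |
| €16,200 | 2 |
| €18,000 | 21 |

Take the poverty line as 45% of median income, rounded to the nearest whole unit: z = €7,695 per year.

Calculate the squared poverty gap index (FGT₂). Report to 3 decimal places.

Poor units: 14×€1,800 (q = 14 of N = 42).
Shortfall ratios: (7695−1800)/7695 = 0.7661 (×14).
Squared: 0.5869 (×14).
Sum = 8.216340; P₂ = 8.216340 / 42 = 0.196.

0.196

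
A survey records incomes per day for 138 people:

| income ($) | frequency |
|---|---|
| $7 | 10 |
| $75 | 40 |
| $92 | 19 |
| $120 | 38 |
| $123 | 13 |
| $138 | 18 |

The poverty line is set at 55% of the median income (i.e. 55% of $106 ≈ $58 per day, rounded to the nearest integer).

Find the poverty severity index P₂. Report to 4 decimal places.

Incomes under z: 10×$7 (q = 10 of N = 138).
Shortfall ratios: (58−7)/58 = 0.8793 (×10).
Squared: 0.7732 (×10).
Sum = 7.731867; P₂ = 7.731867 / 138 = 0.0560.

0.0560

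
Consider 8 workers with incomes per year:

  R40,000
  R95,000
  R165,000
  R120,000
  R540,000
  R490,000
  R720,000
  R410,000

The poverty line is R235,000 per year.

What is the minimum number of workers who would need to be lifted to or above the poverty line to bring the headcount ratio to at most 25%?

Currently q = 4 of N = 8 are below the line (H = 0.500).
A headcount ratio of at most 25% allows at most ⌊0.25 × 8⌋ = 2 poor workers.
So at least 4 − 2 = 2 must be lifted.

2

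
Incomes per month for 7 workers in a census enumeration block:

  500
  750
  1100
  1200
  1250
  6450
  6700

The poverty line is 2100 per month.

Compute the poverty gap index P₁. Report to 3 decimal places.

Poor units: 500, 750, 1100, 1200, 1250 (q = 5 of N = 7).
Relative gaps: (2100−500)/2100 = 0.7619; (2100−750)/2100 = 0.6429; (2100−1100)/2100 = 0.4762; (2100−1200)/2100 = 0.4286; (2100−1250)/2100 = 0.4048.
Sum of shortfalls = 2.714286; P₁ averages over all N: 2.714286 / 7 = 0.388.

0.388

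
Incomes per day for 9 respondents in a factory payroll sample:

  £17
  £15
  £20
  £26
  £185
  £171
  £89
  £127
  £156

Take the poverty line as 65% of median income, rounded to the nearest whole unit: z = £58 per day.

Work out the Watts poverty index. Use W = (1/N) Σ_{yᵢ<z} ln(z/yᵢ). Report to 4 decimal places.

0.4941

Poor units: £15, £17, £20, £26 (q = 4 of N = 9).
Log shortfalls: ln(58/15) = 1.3524; ln(58/17) = 1.2272; ln(58/20) = 1.0647; ln(58/26) = 0.8023.
W = 4.446680 / 9 = 0.4941.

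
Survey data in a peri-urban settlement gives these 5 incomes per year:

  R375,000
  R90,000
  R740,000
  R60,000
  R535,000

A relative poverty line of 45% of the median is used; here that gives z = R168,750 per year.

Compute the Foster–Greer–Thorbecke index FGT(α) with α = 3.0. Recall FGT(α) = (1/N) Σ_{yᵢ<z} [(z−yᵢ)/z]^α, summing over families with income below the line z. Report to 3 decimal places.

0.074

Below z: R60,000, R90,000 (q = 2 of N = 5).
Normalized shortfalls: (168750−60000)/168750 = 0.6444; (168750−90000)/168750 = 0.4667.
Raised to α = 3.0: 0.26764; 0.10163.
Sum = 0.369273; FGT(3.0) = 0.369273 / 5 = 0.074.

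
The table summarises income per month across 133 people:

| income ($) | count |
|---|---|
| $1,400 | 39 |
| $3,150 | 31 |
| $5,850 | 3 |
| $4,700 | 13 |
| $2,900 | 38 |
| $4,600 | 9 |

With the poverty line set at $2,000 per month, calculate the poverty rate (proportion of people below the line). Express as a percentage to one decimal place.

29.3%

39 of the 133 people have income below $2,000.
H = 39/133 = 29.3%.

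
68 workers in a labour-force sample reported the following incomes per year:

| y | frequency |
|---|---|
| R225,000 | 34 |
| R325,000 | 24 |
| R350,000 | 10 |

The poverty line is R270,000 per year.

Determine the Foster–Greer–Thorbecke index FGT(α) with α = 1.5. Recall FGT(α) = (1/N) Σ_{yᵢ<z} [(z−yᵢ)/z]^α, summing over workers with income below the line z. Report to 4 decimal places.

0.0340

Poor units: 34×R225,000 (q = 34 of N = 68).
Shortfall ratios: (270000−225000)/270000 = 0.1667 (×34).
Raised to α = 1.5: 0.06804 (×34).
Sum = 2.313407; FGT(1.5) = 2.313407 / 68 = 0.0340.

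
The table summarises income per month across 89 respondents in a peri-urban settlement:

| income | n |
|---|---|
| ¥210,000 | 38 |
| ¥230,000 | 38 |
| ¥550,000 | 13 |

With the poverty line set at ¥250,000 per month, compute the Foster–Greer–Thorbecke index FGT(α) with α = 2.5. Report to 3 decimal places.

0.005

Below z: 38×¥210,000, 38×¥230,000 (q = 76 of N = 89).
Relative gaps: (250000−210000)/250000 = 0.1600 (×38); (250000−230000)/250000 = 0.0800 (×38).
Raised to α = 2.5: 0.01024 (×38); 0.00181 (×38).
Sum = 0.457907; FGT(2.5) = 0.457907 / 89 = 0.005.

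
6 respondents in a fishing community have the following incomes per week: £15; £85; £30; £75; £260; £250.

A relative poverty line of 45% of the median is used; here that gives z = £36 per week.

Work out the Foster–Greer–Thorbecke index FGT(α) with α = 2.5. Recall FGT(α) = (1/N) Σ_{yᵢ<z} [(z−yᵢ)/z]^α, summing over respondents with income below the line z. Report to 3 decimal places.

Poor units: £15, £30 (q = 2 of N = 6).
Gap ratios (z−y)/z: (36−15)/36 = 0.5833; (36−30)/36 = 0.1667.
Raised to α = 2.5: 0.25989; 0.01134.
Sum = 0.271232; FGT(2.5) = 0.271232 / 6 = 0.045.

0.045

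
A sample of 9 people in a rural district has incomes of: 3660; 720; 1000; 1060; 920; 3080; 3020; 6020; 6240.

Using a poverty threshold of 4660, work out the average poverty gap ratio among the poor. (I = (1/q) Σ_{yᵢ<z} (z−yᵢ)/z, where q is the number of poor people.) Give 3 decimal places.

0.587

Below the line: 720, 920, 1000, 1060, 3020, 3080, 3660 (q = 7 of N = 9).
Shortfall ratios (z−y)/z: 0.8455, 0.8026, 0.7854, 0.7725, 0.3519, 0.3391, 0.2146; sum = 4.111588.
I averages over the q = 7 poor units only: 4.111588 / 7 = 0.587.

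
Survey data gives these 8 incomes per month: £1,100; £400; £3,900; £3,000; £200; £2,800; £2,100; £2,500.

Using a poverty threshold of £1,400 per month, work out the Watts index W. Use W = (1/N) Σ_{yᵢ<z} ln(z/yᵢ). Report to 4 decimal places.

0.4300

Below the line: £200, £400, £1,100 (q = 3 of N = 8).
Log gaps: ln(1400/200) = 1.9459; ln(1400/400) = 1.2528; ln(1400/1100) = 0.2412.
W = 3.439835 / 8 = 0.4300.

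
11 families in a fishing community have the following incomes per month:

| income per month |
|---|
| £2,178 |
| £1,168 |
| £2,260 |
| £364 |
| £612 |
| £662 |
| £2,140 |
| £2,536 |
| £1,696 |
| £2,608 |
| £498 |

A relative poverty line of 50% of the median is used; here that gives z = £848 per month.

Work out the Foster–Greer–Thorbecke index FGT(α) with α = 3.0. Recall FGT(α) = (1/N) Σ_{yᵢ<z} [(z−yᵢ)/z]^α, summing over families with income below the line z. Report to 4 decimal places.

Poor units: £364, £498, £612, £662 (q = 4 of N = 11).
Normalized shortfalls: (848−364)/848 = 0.5708; (848−498)/848 = 0.4127; (848−612)/848 = 0.2783; (848−662)/848 = 0.2193.
Raised to α = 3.0: 0.18593; 0.07031; 0.02156; 0.01055.
Sum = 0.288347; FGT(3.0) = 0.288347 / 11 = 0.0262.

0.0262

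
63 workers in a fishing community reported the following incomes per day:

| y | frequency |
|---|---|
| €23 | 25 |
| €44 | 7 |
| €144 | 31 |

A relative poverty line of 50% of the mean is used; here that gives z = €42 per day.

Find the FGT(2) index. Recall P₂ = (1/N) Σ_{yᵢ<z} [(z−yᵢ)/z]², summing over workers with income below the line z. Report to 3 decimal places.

Poor units: 25×€23 (q = 25 of N = 63).
Shortfall ratios: (42−23)/42 = 0.4524 (×25).
Squared: 0.2046 (×25).
Sum = 5.116213; P₂ = 5.116213 / 63 = 0.081.

0.081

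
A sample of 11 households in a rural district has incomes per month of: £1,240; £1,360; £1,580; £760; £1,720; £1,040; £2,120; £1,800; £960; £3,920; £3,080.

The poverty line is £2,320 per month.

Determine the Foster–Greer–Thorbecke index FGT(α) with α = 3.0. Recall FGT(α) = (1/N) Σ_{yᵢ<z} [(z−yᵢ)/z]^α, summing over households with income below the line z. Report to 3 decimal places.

0.082

Incomes under z: £760, £960, £1,040, £1,240, £1,360, £1,580, £1,720, £1,800, £2,120 (q = 9 of N = 11).
Relative gaps: (2320−760)/2320 = 0.6724; (2320−960)/2320 = 0.5862; (2320−1040)/2320 = 0.5517; (2320−1240)/2320 = 0.4655; (2320−1360)/2320 = 0.4138; (2320−1580)/2320 = 0.3190; (2320−1720)/2320 = 0.2586; (2320−1800)/2320 = 0.2241; (2320−2120)/2320 = 0.0862.
Raised to α = 3.0: 0.30403; 0.20144; 0.16794; 0.10088; 0.07085; 0.03245; 0.01730; 0.01126; 0.00064.
Sum = 0.906795; FGT(3.0) = 0.906795 / 11 = 0.082.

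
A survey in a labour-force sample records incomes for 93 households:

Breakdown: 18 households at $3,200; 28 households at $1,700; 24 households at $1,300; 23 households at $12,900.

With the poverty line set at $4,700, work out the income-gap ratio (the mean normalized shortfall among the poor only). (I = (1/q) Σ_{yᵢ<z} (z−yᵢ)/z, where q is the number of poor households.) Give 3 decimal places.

0.585

Below z: 24×$1,300, 28×$1,700, 18×$3,200 (q = 70 of N = 93).
Relative gaps: 0.7234 (×24), 0.6383 (×28), 0.3191 (×18); sum = 40.978723.
I averages over the q = 70 poor units only: 40.978723 / 70 = 0.585.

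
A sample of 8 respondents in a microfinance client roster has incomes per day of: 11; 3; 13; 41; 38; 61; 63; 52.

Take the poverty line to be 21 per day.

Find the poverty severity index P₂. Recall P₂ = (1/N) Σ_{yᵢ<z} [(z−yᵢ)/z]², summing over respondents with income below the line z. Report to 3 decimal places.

Incomes under z: 3, 11, 13 (q = 3 of N = 8).
Relative gaps: (21−3)/21 = 0.8571; (21−11)/21 = 0.4762; (21−13)/21 = 0.3810.
Squared: 0.7347; 0.2268; 0.1451.
Sum = 1.106576; P₂ = 1.106576 / 8 = 0.138.

0.138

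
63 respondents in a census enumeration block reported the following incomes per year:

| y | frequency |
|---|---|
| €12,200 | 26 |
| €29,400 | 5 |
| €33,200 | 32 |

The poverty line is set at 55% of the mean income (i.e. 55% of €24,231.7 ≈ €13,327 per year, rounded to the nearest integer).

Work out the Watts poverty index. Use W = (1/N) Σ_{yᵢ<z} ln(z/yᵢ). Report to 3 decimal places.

0.036

Below z: 26×€12,200 (q = 26 of N = 63).
ln(z/y) terms: ln(13327/12200) = 0.0884 (×26).
W = 2.297259 / 63 = 0.036.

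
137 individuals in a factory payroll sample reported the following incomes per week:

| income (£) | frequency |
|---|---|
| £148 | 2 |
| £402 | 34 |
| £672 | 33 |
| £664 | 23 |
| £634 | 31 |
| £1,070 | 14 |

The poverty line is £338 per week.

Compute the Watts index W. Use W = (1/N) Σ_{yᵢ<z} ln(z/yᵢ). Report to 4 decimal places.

Poor units: 2×£148 (q = 2 of N = 137).
Log shortfalls: ln(338/148) = 0.8258 (×2).
W = 1.651667 / 137 = 0.0121.

0.0121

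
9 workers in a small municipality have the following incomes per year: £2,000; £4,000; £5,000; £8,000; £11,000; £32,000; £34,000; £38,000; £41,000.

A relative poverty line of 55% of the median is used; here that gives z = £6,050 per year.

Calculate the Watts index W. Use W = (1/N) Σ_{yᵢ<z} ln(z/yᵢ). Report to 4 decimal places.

0.1901

Poor units: £2,000, £4,000, £5,000 (q = 3 of N = 9).
Log gaps: ln(6050/2000) = 1.1069; ln(6050/4000) = 0.4138; ln(6050/5000) = 0.1906.
W = 1.711295 / 9 = 0.1901.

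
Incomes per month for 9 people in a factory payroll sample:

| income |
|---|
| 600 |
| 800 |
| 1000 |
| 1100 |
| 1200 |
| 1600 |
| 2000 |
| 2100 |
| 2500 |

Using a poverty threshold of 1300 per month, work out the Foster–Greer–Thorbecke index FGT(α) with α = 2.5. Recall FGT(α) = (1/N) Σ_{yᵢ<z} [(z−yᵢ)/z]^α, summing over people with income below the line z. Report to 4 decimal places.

Below the line: 600, 800, 1000, 1100, 1200 (q = 5 of N = 9).
Gap ratios (z−y)/z: (1300−600)/1300 = 0.5385; (1300−800)/1300 = 0.3846; (1300−1000)/1300 = 0.2308; (1300−1100)/1300 = 0.1538; (1300−1200)/1300 = 0.0769.
Raised to α = 2.5: 0.21276; 0.09174; 0.02558; 0.00928; 0.00164.
Sum = 0.341007; FGT(2.5) = 0.341007 / 9 = 0.0379.

0.0379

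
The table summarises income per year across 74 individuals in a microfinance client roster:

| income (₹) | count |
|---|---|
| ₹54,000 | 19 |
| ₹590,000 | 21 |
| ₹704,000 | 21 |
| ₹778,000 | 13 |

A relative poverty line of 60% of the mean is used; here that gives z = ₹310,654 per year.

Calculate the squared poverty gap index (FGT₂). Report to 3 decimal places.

0.175

Poor units: 19×₹54,000 (q = 19 of N = 74).
Relative gaps: (310654−54000)/310654 = 0.8262 (×19).
Squared: 0.6826 (×19).
Sum = 12.968680; P₂ = 12.968680 / 74 = 0.175.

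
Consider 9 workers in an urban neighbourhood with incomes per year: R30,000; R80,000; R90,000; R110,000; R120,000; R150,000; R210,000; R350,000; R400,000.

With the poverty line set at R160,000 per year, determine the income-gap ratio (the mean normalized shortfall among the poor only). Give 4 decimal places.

Incomes under z: R30,000, R80,000, R90,000, R110,000, R120,000, R150,000 (q = 6 of N = 9).
Relative gaps: 0.8125, 0.5000, 0.4375, 0.3125, 0.2500, 0.0625; sum = 2.375000.
I averages over the q = 6 poor units only: 2.375000 / 6 = 0.3958.

0.3958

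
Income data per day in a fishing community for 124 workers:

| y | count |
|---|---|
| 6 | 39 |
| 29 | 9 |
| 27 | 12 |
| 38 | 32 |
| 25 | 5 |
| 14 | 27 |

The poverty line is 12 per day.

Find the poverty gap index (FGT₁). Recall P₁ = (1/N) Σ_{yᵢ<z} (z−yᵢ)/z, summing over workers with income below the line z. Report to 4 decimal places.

Poor units: 39×6 (q = 39 of N = 124).
Shortfall ratios: (12−6)/12 = 0.5000 (×39).
Σ = 19.500000. Dividing by the full population N = 124 gives P₁ = 0.1573.

0.1573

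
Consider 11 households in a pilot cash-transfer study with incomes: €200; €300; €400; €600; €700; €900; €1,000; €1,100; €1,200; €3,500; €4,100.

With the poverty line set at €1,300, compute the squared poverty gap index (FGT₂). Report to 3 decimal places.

0.224

Poor units: €200, €300, €400, €600, €700, €900, €1,000, €1,100, €1,200 (q = 9 of N = 11).
Gap ratios (z−y)/z: (1300−200)/1300 = 0.8462; (1300−300)/1300 = 0.7692; (1300−400)/1300 = 0.6923; (1300−600)/1300 = 0.5385; (1300−700)/1300 = 0.4615; (1300−900)/1300 = 0.3077; (1300−1000)/1300 = 0.2308; (1300−1100)/1300 = 0.1538; (1300−1200)/1300 = 0.0769.
Squared: 0.7160; 0.5917; 0.4793; 0.2899; 0.2130; 0.0947; 0.0533; 0.0237; 0.0059.
Sum = 2.467456; P₂ = 2.467456 / 11 = 0.224.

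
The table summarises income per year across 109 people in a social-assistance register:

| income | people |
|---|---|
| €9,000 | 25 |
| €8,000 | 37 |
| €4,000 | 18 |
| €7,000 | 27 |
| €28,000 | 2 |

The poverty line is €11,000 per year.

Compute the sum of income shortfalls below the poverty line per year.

Below z: 18×€4,000, 27×€7,000, 37×€8,000, 25×€9,000 (q = 107 of N = 109).
Individual gaps: 18×(11000−4000) = 126000; 27×(11000−7000) = 108000; 37×(11000−8000) = 111000; 25×(11000−9000) = 50000.
Aggregate gap = €395,000.

€395,000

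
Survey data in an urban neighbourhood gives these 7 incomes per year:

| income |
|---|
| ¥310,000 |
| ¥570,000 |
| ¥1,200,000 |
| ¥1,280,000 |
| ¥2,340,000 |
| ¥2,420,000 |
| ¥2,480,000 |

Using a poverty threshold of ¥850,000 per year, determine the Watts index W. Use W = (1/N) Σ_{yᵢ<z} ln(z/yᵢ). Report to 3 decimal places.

Incomes under z: ¥310,000, ¥570,000 (q = 2 of N = 7).
ln(z/y) terms: ln(850000/310000) = 1.0087; ln(850000/570000) = 0.3996.
W = 1.408264 / 7 = 0.201.

0.201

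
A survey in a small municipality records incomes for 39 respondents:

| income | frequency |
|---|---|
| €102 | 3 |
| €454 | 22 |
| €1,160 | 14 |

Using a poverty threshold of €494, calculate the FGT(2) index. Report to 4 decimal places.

0.0521

Below z: 3×€102, 22×€454 (q = 25 of N = 39).
Shortfall ratios: (494−102)/494 = 0.7935 (×3); (494−454)/494 = 0.0810 (×22).
Squared: 0.6297 (×3); 0.0066 (×22).
Sum = 2.033274; P₂ = 2.033274 / 39 = 0.0521.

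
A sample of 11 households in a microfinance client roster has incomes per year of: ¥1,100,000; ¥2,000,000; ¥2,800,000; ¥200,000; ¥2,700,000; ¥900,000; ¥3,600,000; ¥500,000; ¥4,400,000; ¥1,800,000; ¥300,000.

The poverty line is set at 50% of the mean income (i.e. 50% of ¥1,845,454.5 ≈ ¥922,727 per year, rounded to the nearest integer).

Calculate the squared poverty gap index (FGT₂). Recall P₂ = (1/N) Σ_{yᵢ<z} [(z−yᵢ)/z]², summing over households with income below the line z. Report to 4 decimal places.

0.1163

Poor units: ¥200,000, ¥300,000, ¥500,000, ¥900,000 (q = 4 of N = 11).
Normalized shortfalls: (922727−200000)/922727 = 0.7833; (922727−300000)/922727 = 0.6749; (922727−500000)/922727 = 0.4581; (922727−900000)/922727 = 0.0246.
Squared: 0.6135; 0.4555; 0.2099; 0.0006.
Sum = 1.279429; P₂ = 1.279429 / 11 = 0.1163.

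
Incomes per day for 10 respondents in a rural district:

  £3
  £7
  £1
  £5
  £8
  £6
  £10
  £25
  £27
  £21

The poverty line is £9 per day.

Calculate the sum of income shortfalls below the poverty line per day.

£24

Poor units: £1, £3, £5, £6, £7, £8 (q = 6 of N = 10).
Individual gaps: 9−1 = 8; 9−3 = 6; 9−5 = 4; 9−6 = 3; 9−7 = 2; 9−8 = 1.
Aggregate gap = £24.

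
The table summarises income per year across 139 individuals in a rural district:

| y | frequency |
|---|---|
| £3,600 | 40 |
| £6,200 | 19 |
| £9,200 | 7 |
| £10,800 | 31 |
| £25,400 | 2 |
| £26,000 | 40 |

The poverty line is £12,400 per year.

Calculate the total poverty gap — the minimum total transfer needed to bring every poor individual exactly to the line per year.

Incomes under z: 40×£3,600, 19×£6,200, 7×£9,200, 31×£10,800 (q = 97 of N = 139).
Individual gaps: 40×(12400−3600) = 352000; 19×(12400−6200) = 117800; 7×(12400−9200) = 22400; 31×(12400−10800) = 49600.
Aggregate gap = £541,800.

£541,800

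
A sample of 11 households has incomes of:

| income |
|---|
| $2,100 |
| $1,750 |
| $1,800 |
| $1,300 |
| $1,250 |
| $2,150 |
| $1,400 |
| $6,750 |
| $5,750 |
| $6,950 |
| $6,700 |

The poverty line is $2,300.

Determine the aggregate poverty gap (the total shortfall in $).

$4,350

Below z: $1,250, $1,300, $1,400, $1,750, $1,800, $2,100, $2,150 (q = 7 of N = 11).
Individual gaps: 2300−1250 = 1050; 2300−1300 = 1000; 2300−1400 = 900; 2300−1750 = 550; 2300−1800 = 500; 2300−2100 = 200; 2300−2150 = 150.
Aggregate gap = $4,350.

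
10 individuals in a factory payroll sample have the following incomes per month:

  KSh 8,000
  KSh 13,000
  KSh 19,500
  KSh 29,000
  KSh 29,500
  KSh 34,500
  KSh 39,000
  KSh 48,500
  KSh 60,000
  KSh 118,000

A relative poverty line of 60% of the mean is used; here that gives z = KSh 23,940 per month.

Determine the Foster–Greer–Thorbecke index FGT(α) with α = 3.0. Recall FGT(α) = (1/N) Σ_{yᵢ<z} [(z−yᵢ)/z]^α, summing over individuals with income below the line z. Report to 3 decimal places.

0.040

Below the line: KSh 8,000, KSh 13,000, KSh 19,500 (q = 3 of N = 10).
Gap ratios (z−y)/z: (23940−8000)/23940 = 0.6658; (23940−13000)/23940 = 0.4570; (23940−19500)/23940 = 0.1855.
Raised to α = 3.0: 0.29518; 0.09543; 0.00638.
Sum = 0.396992; FGT(3.0) = 0.396992 / 10 = 0.040.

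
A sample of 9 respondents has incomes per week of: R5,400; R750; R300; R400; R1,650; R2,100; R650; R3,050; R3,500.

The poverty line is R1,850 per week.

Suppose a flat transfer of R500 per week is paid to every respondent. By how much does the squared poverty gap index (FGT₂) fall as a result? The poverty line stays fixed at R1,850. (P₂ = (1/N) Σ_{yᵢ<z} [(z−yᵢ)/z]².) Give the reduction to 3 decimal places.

Before: below the line — R300, R400, R650, R750, R1,650; squared poverty gap index (FGT₂) = 0.23358.
After the R500 transfer: below the line — R800, R900, R1,150, R1,250; squared poverty gap index (FGT₂) = 0.09269.
Reduction = 0.23358 − 0.09269 = 0.141.

0.141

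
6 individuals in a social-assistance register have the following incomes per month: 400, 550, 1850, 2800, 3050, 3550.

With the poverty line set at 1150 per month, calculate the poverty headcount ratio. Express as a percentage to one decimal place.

2 of the 6 individuals have income below 1150.
H = 2/6 = 33.3%.

33.3%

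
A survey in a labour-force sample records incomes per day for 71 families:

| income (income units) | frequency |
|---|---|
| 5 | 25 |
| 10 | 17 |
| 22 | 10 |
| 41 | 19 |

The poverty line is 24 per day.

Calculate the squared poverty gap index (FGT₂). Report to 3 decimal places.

0.303

Poor units: 25×5, 17×10, 10×22 (q = 52 of N = 71).
Gap ratios (z−y)/z: (24−5)/24 = 0.7917 (×25); (24−10)/24 = 0.5833 (×17); (24−22)/24 = 0.0833 (×10).
Squared: 0.6267 (×25); 0.3403 (×17); 0.0069 (×10).
Sum = 21.522569; P₂ = 21.522569 / 71 = 0.303.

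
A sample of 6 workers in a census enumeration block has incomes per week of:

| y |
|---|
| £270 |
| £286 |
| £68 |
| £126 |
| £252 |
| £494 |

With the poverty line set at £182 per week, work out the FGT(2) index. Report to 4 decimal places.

0.0812

Incomes under z: £68, £126 (q = 2 of N = 6).
Relative gaps: (182−68)/182 = 0.6264; (182−126)/182 = 0.3077.
Squared: 0.3923; 0.0947.
Sum = 0.487018; P₂ = 0.487018 / 6 = 0.0812.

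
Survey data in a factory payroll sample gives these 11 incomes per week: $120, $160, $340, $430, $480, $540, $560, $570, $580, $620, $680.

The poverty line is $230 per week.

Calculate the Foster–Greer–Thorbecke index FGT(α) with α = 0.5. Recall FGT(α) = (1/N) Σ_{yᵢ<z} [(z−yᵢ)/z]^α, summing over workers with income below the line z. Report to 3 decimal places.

0.113

Incomes under z: $120, $160 (q = 2 of N = 11).
Relative gaps: (230−120)/230 = 0.4783; (230−160)/230 = 0.3043.
Raised to α = 0.5: 0.69156; 0.55168.
Sum = 1.243241; FGT(0.5) = 1.243241 / 11 = 0.113.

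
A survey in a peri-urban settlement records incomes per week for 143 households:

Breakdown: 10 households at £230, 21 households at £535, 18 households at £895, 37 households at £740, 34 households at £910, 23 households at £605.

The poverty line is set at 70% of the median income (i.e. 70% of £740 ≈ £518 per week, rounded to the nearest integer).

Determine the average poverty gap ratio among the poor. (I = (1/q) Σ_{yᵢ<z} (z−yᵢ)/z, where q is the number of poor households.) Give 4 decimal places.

0.5560

Below z: 10×£230 (q = 10 of N = 143).
Relative gaps: 0.5560 (×10); sum = 5.559846.
I averages over the q = 10 poor units only: 5.559846 / 10 = 0.5560.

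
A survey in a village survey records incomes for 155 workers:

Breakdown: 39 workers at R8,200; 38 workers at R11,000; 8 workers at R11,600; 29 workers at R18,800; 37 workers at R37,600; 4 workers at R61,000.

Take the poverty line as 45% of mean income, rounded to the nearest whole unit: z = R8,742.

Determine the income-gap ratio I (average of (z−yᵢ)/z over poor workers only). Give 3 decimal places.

0.062

Incomes under z: 39×R8,200 (q = 39 of N = 155).
Shortfall ratios (z−y)/z: 0.0620 (×39); sum = 2.417982.
The income-gap ratio divides by q (the poor only): 2.417982 / 39 = 0.062.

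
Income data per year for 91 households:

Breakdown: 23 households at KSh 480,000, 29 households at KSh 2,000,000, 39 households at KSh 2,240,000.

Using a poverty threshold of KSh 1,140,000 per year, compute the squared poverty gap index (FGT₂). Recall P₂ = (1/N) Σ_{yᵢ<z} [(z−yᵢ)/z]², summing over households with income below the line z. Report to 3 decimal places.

Poor units: 23×KSh 480,000 (q = 23 of N = 91).
Normalized shortfalls: (1140000−480000)/1140000 = 0.5789 (×23).
Squared: 0.3352 (×23).
Sum = 7.709141; P₂ = 7.709141 / 91 = 0.085.

0.085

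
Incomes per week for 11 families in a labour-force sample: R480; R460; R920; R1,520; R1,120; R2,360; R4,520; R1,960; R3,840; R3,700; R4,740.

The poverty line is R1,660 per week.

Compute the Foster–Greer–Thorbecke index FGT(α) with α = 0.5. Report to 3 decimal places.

Below z: R460, R480, R920, R1,120, R1,520 (q = 5 of N = 11).
Normalized shortfalls: (1660−460)/1660 = 0.7229; (1660−480)/1660 = 0.7108; (1660−920)/1660 = 0.4458; (1660−1120)/1660 = 0.3253; (1660−1520)/1660 = 0.0843.
Raised to α = 0.5: 0.85023; 0.84312; 0.66767; 0.57035; 0.29041.
Sum = 3.221776; FGT(0.5) = 3.221776 / 11 = 0.293.

0.293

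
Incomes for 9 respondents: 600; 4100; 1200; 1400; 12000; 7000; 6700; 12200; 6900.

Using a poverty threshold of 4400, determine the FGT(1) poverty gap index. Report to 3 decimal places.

Below the line: 600, 1200, 1400, 4100 (q = 4 of N = 9).
Gap ratios (z−y)/z: (4400−600)/4400 = 0.8636; (4400−1200)/4400 = 0.7273; (4400−1400)/4400 = 0.6818; (4400−4100)/4400 = 0.0682.
Sum of shortfalls = 2.340909; P₁ averages over all N: 2.340909 / 9 = 0.260.

0.260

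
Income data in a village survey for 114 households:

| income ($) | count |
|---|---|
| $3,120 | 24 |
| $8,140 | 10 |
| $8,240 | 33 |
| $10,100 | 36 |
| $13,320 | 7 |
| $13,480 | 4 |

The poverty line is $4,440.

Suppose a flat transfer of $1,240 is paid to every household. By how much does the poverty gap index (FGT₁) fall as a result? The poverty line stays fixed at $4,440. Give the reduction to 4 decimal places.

Before: below the line — 24×$3,120; poverty gap index (FGT₁) = 0.062589.
After the $1,240 transfer: below the line — 24×$4,360; poverty gap index (FGT₁) = 0.003793.
Reduction = 0.062589 − 0.003793 = 0.0588.

0.0588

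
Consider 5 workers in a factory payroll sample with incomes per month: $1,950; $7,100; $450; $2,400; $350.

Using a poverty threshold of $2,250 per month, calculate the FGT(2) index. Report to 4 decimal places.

0.2742

Poor units: $350, $450, $1,950 (q = 3 of N = 5).
Shortfall ratios: (2250−350)/2250 = 0.8444; (2250−450)/2250 = 0.8000; (2250−1950)/2250 = 0.1333.
Squared: 0.7131; 0.6400; 0.0178.
Sum = 1.370864; P₂ = 1.370864 / 5 = 0.2742.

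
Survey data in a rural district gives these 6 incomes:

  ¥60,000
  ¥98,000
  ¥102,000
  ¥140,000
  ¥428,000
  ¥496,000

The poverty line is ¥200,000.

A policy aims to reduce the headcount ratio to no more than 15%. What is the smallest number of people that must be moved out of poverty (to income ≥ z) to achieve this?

4 of the 6 people are poor, so H = 4/6 = 0.667.
A headcount ratio of at most 15% allows at most ⌊0.15 × 6⌋ = 0 poor people.
So at least 4 − 0 = 4 must be lifted.

4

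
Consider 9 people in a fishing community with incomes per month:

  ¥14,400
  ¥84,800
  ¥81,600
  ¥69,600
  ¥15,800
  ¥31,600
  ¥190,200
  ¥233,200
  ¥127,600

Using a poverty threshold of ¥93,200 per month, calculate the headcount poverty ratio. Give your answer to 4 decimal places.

0.6667

6 of the 9 people have income below ¥93,200.
H = 6/9 = 0.6667.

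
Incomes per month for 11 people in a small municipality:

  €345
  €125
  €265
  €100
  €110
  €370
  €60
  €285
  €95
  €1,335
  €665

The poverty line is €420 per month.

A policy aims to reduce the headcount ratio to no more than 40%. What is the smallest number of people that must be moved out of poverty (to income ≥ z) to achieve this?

Currently q = 9 of N = 11 are below the line (H = 0.818).
A headcount ratio of at most 40% allows at most ⌊0.40 × 11⌋ = 4 poor people.
So at least 9 − 4 = 5 must be lifted.

5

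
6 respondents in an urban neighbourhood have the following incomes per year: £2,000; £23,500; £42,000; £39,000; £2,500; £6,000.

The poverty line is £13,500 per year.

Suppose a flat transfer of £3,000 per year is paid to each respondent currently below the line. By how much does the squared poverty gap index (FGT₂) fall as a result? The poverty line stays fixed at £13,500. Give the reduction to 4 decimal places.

Before: below the line — £2,000, £2,500, £6,000; squared poverty gap index (FGT₂) = 0.283036.
After the £3,000 transfer: below the line — £5,000, £5,500, £9,000; squared poverty gap index (FGT₂) = 0.143118.
Reduction = 0.283036 − 0.143118 = 0.1399.

0.1399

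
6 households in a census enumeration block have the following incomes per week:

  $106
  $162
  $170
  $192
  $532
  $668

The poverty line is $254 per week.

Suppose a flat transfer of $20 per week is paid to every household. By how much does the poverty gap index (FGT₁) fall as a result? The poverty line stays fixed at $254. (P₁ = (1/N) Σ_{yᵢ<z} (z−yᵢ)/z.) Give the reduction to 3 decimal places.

Before: below the line — $106, $162, $170, $192; poverty gap index (FGT₁) = 0.25328.
After the $20 transfer: below the line — $126, $182, $190, $212; poverty gap index (FGT₁) = 0.20079.
Reduction = 0.25328 − 0.20079 = 0.052.

0.052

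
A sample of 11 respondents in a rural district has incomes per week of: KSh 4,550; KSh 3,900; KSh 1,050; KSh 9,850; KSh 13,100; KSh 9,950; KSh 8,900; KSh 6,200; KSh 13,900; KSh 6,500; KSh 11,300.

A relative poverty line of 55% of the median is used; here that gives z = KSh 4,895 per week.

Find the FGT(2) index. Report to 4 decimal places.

Below z: KSh 1,050, KSh 3,900, KSh 4,550 (q = 3 of N = 11).
Gap ratios (z−y)/z: (4895−1050)/4895 = 0.7855; (4895−3900)/4895 = 0.2033; (4895−4550)/4895 = 0.0705.
Squared: 0.6170; 0.0413; 0.0050.
Sum = 0.663289; P₂ = 0.663289 / 11 = 0.0603.

0.0603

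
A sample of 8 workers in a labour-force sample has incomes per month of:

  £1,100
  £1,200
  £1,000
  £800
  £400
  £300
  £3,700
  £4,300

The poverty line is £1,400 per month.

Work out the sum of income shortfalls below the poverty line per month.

£3,600

Below z: £300, £400, £800, £1,000, £1,100, £1,200 (q = 6 of N = 8).
Individual gaps: 1400−300 = 1100; 1400−400 = 1000; 1400−800 = 600; 1400−1000 = 400; 1400−1100 = 300; 1400−1200 = 200.
Aggregate gap = £3,600.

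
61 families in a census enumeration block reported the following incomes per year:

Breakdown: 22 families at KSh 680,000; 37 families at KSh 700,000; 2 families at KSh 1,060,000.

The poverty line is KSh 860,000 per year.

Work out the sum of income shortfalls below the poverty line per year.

KSh 9,880,000

Poor units: 22×KSh 680,000, 37×KSh 700,000 (q = 59 of N = 61).
Individual gaps: 22×(860000−680000) = 3960000; 37×(860000−700000) = 5920000.
Aggregate gap = KSh 9,880,000.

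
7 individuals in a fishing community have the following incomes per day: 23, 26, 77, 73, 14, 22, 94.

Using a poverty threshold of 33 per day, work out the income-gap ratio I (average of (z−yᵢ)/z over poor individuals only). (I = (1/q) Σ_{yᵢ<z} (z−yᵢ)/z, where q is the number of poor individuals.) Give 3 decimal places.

Incomes under z: 14, 22, 23, 26 (q = 4 of N = 7).
Shortfall ratios (z−y)/z: 0.5758, 0.3333, 0.3030, 0.2121; sum = 1.424242.
The income-gap ratio divides by q (the poor only): 1.424242 / 4 = 0.356.

0.356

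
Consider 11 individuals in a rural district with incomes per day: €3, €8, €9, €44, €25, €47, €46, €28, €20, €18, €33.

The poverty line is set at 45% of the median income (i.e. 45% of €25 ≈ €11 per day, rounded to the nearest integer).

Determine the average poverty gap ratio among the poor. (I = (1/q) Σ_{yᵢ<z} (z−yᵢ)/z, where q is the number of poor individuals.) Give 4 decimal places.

Below the line: €3, €8, €9 (q = 3 of N = 11).
Relative gaps: 0.7273, 0.2727, 0.1818; sum = 1.181818.
I averages over the q = 3 poor units only: 1.181818 / 3 = 0.3939.

0.3939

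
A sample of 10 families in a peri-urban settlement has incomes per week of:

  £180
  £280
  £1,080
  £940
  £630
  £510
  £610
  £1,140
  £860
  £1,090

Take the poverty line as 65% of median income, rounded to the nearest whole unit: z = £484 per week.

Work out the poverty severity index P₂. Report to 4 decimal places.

0.0572

Below the line: £180, £280 (q = 2 of N = 10).
Gap ratios (z−y)/z: (484−180)/484 = 0.6281; (484−280)/484 = 0.4215.
Squared: 0.3945; 0.1777.
Sum = 0.572160; P₂ = 0.572160 / 10 = 0.0572.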